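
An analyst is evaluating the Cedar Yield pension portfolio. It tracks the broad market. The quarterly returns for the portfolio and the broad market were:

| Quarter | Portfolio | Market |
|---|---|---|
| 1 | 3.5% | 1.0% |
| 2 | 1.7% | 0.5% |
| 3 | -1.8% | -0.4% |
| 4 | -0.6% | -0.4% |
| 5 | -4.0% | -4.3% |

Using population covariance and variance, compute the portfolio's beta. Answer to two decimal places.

r̄p = -0.2400%,  r̄m = -0.7200%
Cov = Σ(rp − r̄p)(rm − r̄m) / 5 = 4.3292
Var(rm) = Σ(rm − r̄m)² / 5 = 3.4936
β = Cov / Var = 4.3292 / 3.4936 = 1.2392

1.24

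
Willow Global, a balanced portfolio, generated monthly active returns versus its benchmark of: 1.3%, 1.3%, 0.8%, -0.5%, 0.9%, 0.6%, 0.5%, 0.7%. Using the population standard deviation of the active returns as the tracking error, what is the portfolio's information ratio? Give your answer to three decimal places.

r̄ = (1.3 + 1.3 + 0.8 − 0.5 + 0.9 + 0.6 + 0.5 + 0.7) / 8 = 5.60 / 8 = 0.7000%
Σ(r − r̄)² = (1.3 − 0.7000)² + (1.3 − 0.7000)² + … = 2.2600
population σ = √(2.2600 / 8) = √0.2825 = 0.5315%
IR = r̄ / tracking error = 0.7000 / 0.5315 = 1.3170

1.317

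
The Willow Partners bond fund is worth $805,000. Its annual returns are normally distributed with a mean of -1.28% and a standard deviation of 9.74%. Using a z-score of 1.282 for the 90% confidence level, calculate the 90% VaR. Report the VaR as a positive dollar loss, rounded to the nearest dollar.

$110,822

Return at the 90% tail: μ − z·σ = -1.28% − 1.282 × 9.74% = -1.28 − 12.48668 = -13.76668%
VaR = −(-13.76668%) × $805,000 = 13.76668% × $805,000 = $110,822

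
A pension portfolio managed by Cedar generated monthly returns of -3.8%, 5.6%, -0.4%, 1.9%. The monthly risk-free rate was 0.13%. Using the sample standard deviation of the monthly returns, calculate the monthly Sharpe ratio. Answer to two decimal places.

r̄ = (-3.8 + 5.6 − 0.4 + 1.9) / 4 = 0.8250%
Σ(r − r̄)² = (-3.8 − 0.8250)² + (5.6 − 0.8250)² + … = 46.8475
sample σ = √(46.8475 / 3) = √15.6158 = 3.9517%
Sharpe = (r̄ − rf) / σ = (0.8250 − 0.13) / 3.9517 = 0.6950 / 3.9517 = 0.1759

0.18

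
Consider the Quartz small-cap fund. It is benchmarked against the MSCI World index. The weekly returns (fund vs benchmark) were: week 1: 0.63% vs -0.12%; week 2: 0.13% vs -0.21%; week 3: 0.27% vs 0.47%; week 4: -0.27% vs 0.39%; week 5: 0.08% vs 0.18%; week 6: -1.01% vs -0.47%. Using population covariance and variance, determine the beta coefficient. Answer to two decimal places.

0.61

r̄p = -0.0283%,  r̄m = 0.0400%
Cov = Σ(rp − r̄p)(rm − r̄m) / 6 = 0.0691
Var(rm) = Σ(rm − r̄m)² / 6 = 0.1125
β = Cov / Var = 0.0691 / 0.1125 = 0.6142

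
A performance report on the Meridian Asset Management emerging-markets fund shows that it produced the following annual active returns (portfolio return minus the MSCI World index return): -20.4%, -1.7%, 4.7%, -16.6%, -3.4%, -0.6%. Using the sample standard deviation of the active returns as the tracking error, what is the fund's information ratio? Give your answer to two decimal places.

r̄ = (-20.4 − 1.7 + 4.7 − 16.6 − 3.4 − 0.6) / 6 = -38.00 / 6 = -6.3333%
Sample σ = √[Σ(r − r̄)² / 5] = √[487.9533 / 5] = √97.5907 = 9.8788%
IR = r̄ / tracking error = -6.3333 / 9.8788 = -0.6411

-0.64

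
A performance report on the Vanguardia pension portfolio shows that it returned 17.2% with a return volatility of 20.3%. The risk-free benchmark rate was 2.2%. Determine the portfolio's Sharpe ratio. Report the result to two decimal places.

Sharpe = (Rp − Rf) / σp = (17.2% − 2.2%) / 20.3% = 15.00% / 20.3% = 0.7389

0.74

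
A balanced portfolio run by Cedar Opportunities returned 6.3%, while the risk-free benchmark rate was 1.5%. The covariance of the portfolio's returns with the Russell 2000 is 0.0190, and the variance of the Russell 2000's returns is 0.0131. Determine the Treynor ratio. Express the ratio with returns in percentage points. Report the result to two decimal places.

3.31

β = Cov / Var = 0.0190 / 0.0131 = 1.4504
Treynor = (Rp − Rf) / β = (6.3% − 1.5%) / 1.4504 = 4.80 / 1.4504 = 3.3094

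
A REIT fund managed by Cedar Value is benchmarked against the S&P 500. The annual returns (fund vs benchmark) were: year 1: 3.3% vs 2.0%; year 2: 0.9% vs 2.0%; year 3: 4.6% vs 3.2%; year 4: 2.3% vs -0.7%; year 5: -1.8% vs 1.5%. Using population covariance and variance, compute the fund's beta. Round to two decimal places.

0.48

r̄p = 1.8600%,  r̄m = 1.6000%
Cov = Σ(rp − r̄p)(rm − r̄m) / 5 = 0.7860
Var(rm) = Σ(rm − r̄m)² / 5 = 1.6360
β = Cov / Var = 0.7860 / 1.6360 = 0.4804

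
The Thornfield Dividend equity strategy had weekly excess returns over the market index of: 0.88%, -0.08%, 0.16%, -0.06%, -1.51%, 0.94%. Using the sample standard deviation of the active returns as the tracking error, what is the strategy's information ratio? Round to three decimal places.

0.062

μ = (0.88 − 0.08 + 0.16 − 0.06 − 1.51 + 0.94) / 6 = 0.330 / 6 = 0.0550%
Sample σ = √[Σ(r − μ)² / 5] = √[3.9556 / 5] = √0.7911 = 0.8894%
IR = μ / tracking error = 0.0550 / 0.8894 = 0.0618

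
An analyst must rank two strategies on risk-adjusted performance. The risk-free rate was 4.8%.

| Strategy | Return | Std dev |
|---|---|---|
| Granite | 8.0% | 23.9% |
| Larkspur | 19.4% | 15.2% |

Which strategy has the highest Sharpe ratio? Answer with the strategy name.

Larkspur

Granite: Sharpe ratio = (8.0% − 4.8%) / 23.9% = 0.134
Larkspur: Sharpe ratio = (19.4% − 4.8%) / 15.2% = 0.961
Highest: Larkspur (0.961).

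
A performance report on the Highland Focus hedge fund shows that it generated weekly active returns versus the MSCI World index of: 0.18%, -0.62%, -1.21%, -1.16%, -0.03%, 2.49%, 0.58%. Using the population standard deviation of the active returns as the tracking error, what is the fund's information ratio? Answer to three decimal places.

0.028

r̄ = (0.18 − 0.62 − 1.21 − 1.16 − 0.03 + 2.49 + 0.58) / 7 = 0.0329%
Σ(r − r̄)² = (0.18 − 0.0329)² + (-0.62 − 0.0329)² + … = 9.7563
population σ = √(9.7563 / 7) = √1.3938 = 1.1806%
IR = r̄ / tracking error = 0.0329 / 1.1806 = 0.0279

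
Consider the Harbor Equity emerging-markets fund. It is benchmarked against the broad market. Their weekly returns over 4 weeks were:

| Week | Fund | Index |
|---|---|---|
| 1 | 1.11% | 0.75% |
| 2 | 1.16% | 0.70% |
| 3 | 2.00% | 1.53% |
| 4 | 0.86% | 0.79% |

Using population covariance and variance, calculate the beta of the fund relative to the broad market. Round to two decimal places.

r̄p = 1.2825%,  r̄m = 0.9425%
Cov = Σ(rp − r̄p)(rm − r̄m) / 4 = 0.1372
Var(rm) = Σ(rm − r̄m)² / 4 = 0.1161
β = Cov / Var = 0.1372 / 0.1161 = 1.1817

1.18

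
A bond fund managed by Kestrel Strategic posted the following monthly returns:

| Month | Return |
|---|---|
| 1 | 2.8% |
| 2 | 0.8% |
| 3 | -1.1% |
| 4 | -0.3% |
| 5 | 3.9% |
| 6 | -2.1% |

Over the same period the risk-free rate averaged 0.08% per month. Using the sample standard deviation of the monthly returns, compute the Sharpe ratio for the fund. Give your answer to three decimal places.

0.254

μ = (2.8 + 0.8 − 1.1 − 0.3 + 3.9 − 2.1) / 6 = 0.6667%
Sample σ = √[Σ(r − μ)² / 5] = √[26.7333 / 5] = √5.3467 = 2.3123%
Sharpe = (μ − rf) / σ = (0.6667 − 0.08) / 2.3123 = 0.5867 / 2.3123 = 0.2537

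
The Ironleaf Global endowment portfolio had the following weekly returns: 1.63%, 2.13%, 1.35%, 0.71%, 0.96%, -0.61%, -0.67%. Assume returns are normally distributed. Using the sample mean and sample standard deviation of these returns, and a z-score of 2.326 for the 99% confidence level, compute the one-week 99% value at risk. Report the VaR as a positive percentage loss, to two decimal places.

Mean return r̄ = 5.500 / 7 = 0.7857%
Sample σ = √[Σ(r − r̄)² / 6] = √[6.9416 / 6] = √1.1569 = 1.0756%
VaR = −(r̄ − z·σ) = −(0.7857 − 2.326 × 1.0756) = −(-1.7161) = 1.7161%

1.72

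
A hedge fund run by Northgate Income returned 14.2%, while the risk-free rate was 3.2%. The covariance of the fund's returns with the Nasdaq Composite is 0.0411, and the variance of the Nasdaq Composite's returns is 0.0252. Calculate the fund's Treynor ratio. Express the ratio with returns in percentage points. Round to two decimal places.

6.74

β = Cov / Var = 0.0411 / 0.0252 = 1.6310
Treynor = (Rp − Rf) / β = (14.2% − 3.2%) / 1.6310 = 11.00 / 1.6310 = 6.7443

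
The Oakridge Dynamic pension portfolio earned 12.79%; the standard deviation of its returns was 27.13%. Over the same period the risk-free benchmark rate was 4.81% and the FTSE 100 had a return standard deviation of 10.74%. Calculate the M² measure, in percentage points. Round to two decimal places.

7.97

Sharpe = (Rp − Rf) / σp = (12.79% − 4.81%) / 27.13% = 0.2941
M² = Rf + Sharpe × σm = 4.81% + 0.2941 × 10.74% = 7.9686%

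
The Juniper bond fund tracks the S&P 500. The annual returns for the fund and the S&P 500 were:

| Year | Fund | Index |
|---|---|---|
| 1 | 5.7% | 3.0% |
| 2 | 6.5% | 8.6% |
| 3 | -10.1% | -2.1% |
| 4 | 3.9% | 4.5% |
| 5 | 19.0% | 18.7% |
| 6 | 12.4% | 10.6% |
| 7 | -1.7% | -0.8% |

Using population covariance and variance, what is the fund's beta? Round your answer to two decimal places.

r̄p = 5.1000%,  r̄m = 6.0714%
Cov = Σ(rp − r̄p)(rm − r̄m) / 7 = 54.7300
Var(rm) = Σ(rm − r̄m)² / 7 = 44.6106
β = Cov / Var = 54.7300 / 44.6106 = 1.2268

1.23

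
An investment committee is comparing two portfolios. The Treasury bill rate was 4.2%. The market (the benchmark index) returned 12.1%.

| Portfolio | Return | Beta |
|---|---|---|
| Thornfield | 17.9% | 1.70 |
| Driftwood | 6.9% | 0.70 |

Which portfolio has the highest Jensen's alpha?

Thornfield

Thornfield: α = 17.9% − [4.2% + 1.70 × (12.1% − 4.2%)] = 0.270
Driftwood: α = 6.9% − [4.2% + 0.70 × (12.1% − 4.2%)] = -2.830
Highest: Thornfield (0.270).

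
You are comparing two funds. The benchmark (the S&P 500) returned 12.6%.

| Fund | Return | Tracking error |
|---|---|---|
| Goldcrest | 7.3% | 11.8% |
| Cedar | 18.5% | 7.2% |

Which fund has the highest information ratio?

Goldcrest: IR = (7.3% − 12.6%) / 11.8% = -0.449
Cedar: IR = (18.5% − 12.6%) / 7.2% = 0.819
Highest: Cedar (0.819).

Cedar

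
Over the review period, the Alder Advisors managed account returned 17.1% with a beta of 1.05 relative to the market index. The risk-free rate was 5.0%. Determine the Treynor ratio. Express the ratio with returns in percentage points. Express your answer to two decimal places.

11.52

Treynor = (Rp − Rf) / β = (17.1% − 5.0%) / 1.05 = 12.10 / 1.05 = 11.5238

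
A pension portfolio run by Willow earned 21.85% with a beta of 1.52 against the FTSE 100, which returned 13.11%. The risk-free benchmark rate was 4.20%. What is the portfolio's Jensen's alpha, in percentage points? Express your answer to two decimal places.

CAPM expected return = Rf + β(Rm − Rf) = 4.20% + 1.52 × (13.11% − 4.20%) = 4.2 + 1.52 × 8.91 = 17.7432%
Jensen's α = Rp − E[R] = 21.85% − 17.7432% = 4.1068

4.11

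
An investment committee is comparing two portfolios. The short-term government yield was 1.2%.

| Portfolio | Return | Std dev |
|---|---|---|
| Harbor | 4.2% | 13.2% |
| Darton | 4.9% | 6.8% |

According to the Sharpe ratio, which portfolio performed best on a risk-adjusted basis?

Darton

Harbor: Sharpe ratio = (4.2% − 1.2%) / 13.2% = 0.227
Darton: Sharpe ratio = (4.9% − 1.2%) / 6.8% = 0.544
Highest: Darton (0.544).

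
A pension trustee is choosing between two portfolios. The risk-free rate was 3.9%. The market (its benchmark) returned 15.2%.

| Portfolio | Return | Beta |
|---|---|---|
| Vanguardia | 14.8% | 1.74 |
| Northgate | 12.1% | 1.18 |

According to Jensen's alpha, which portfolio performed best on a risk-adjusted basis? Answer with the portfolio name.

Northgate

Vanguardia: α = 14.8% − [3.9% + 1.74 × (15.2% − 3.9%)] = -8.762
Northgate: α = 12.1% − [3.9% + 1.18 × (15.2% − 3.9%)] = -5.134
Highest: Northgate (-5.134).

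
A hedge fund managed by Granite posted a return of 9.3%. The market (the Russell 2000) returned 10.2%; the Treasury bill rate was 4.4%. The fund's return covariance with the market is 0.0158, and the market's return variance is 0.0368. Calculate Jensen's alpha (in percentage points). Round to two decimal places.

β = Cov / Var = 0.0158 / 0.0368 = 0.4293
E[R] = Rf + β(Rm − Rf) = 4.4% + 0.4293 × (10.2% − 4.4%) = 6.8899%
α = Rp − E[R] = 9.3% − 6.8899% = 2.4101

2.41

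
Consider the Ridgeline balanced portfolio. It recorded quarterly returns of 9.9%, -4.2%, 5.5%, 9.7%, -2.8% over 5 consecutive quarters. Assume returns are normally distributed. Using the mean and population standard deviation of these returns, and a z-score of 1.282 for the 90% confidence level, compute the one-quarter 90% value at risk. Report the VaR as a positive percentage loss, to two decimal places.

r̄ = (9.9 − 4.2 + 5.5 + 9.7 − 2.8) / 5 = 18.10 / 5 = 3.6200%
Population std dev = √[182.3080 / 5] = 6.0383%
VaR = −(r̄ − z·σ) = −(3.6200 − 1.282 × 6.0383) = −(-4.1211) = 4.1211%

4.12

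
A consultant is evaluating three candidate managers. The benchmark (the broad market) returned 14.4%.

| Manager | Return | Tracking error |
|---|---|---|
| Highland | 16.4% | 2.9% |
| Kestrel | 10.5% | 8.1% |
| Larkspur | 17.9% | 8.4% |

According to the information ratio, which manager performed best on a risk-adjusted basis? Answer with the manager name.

Highland

Highland: IR = (16.4% − 14.4%) / 2.9% = 0.690
Kestrel: IR = (10.5% − 14.4%) / 8.1% = -0.481
Larkspur: IR = (17.9% − 14.4%) / 8.4% = 0.417
Highest: Highland (0.690).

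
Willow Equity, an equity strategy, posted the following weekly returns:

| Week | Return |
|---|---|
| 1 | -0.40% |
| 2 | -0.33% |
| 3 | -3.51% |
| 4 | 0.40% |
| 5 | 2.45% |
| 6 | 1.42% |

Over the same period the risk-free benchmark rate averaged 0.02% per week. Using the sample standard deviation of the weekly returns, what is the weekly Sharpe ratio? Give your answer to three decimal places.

-0.007

μ = (-0.4 − 0.33 − 3.51 + 0.4 + 2.45 + 1.42) / 6 = 0.0050%
Σ(r − μ)² = (-0.4 − 0.0050)² + (-0.33 − 0.0050)² + (-3.51 − 0.0050)² + … = 20.7678
sample σ = √(20.7678 / 5) = √4.1536 = 2.0380%
Sharpe = (μ − rf) / σ = (0.0050 − 0.02) / 2.0380 = -0.0150 / 2.0380 = -0.0074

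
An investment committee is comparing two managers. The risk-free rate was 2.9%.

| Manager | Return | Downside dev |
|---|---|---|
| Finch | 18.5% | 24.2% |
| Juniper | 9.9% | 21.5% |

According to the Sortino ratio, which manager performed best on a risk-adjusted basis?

Finch

Finch: Sortino ratio = (18.5% − 2.9%) / 24.2% = 0.645
Juniper: Sortino ratio = (9.9% − 2.9%) / 21.5% = 0.326
Highest: Finch (0.645).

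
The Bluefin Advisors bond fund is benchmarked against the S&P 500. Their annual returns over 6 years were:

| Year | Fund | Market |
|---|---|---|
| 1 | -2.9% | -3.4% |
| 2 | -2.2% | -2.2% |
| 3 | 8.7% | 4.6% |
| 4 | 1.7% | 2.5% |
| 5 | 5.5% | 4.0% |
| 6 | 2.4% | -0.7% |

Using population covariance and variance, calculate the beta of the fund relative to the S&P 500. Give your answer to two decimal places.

1.22

r̄p = 2.2000%,  r̄m = 0.8000%
Cov = Σ(rp − r̄p)(rm − r̄m) / 6 = 11.4550
Var(rm) = Σ(rm − r̄m)² / 6 = 9.4100
β = Cov / Var = 11.4550 / 9.4100 = 1.2173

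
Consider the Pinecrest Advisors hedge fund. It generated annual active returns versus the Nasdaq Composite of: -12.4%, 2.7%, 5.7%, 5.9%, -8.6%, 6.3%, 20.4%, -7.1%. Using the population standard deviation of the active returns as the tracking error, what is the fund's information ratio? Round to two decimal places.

0.16

μ = (-12.4 + 2.7 + 5.7 + 5.9 − 8.6 + 6.3 + 20.4 − 7.1) / 8 = 12.90 / 8 = 1.6125%
Population std dev = √[787.7688 / 8] = 9.9233%
IR = μ / tracking error = 1.6125 / 9.9233 = 0.1625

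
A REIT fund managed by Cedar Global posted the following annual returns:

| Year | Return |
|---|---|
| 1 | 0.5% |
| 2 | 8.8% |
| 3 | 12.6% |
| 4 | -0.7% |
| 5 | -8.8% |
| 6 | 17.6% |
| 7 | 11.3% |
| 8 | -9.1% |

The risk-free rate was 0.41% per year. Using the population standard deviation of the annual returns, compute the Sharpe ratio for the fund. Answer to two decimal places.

r̄ = (0.5 + 8.8 + 12.6 − 0.7 − 8.8 + 17.6 + 11.3 − 9.1) / 8 = 32.20 / 8 = 4.0250%
Σ(r − r̄)² = 705.0350; population σ = √(705.0350/8) = 9.3877%
Sharpe = (r̄ − rf) / σ = (4.0250 − 0.41) / 9.3877 = 3.6150 / 9.3877 = 0.3851

0.39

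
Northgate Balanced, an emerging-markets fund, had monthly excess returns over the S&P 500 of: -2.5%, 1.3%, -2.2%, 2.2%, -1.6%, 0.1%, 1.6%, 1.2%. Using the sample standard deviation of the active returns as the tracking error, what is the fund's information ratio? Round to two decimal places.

0.01

r̄ = (-2.5 + 1.3 − 2.2 + 2.2 − 1.6 + 0.1 + 1.6 + 1.2) / 8 = 0.0125%
Sample σ = √[Σ(r − r̄)² / 7] = √[24.1888 / 7] = √3.4555 = 1.8589%
IR = r̄ / tracking error = 0.0125 / 1.8589 = 0.0067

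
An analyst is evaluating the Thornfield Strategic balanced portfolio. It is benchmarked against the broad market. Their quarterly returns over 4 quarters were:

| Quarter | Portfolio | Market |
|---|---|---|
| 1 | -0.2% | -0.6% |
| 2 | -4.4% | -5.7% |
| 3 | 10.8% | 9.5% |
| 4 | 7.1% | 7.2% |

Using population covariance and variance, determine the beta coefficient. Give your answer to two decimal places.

0.98

r̄p = 3.3250%,  r̄m = 2.6000%
Cov = Σ(rp − r̄p)(rm − r̄m) / 4 = 36.0850
Var(rm) = Σ(rm − r̄m)² / 4 = 36.9750
β = Cov / Var = 36.0850 / 36.9750 = 0.9759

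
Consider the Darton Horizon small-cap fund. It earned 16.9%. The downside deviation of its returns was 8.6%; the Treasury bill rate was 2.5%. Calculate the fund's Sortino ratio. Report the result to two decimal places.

1.67

Sortino = (Rp − Rf) / σd = (16.9% − 2.5%) / 8.6% = 14.40% / 8.6% = 1.6744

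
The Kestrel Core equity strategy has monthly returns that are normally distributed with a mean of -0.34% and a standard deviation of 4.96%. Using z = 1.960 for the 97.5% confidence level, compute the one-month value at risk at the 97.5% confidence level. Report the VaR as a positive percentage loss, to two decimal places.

VaR (as % loss) = −(μ − z·σ) = −(-0.34% − 1.960 × 4.96%) = −(-10.0616%) = 10.0616%

10.06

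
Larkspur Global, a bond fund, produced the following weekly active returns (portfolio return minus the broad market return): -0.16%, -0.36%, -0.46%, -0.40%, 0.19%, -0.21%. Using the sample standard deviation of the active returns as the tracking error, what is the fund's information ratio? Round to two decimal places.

r̄ = (-0.16 − 0.36 − 0.46 − 0.4 + 0.19 − 0.21) / 6 = -1.400 / 6 = -0.2333%
Σ(r − r̄)² = (-0.16 − (-0.2333))² + (-0.36 − (-0.2333))² + … = 0.2803
σ = √[0.2803 / 5] = 0.2368%
IR = r̄ / tracking error = -0.2333 / 0.2368 = -0.9852

-0.99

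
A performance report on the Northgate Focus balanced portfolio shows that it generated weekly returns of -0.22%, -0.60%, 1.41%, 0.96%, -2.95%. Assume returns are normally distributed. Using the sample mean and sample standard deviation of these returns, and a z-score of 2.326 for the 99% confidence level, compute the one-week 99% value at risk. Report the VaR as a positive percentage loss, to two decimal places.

4.25

Mean return r̄ = -1.400 / 5 = -0.2800%
Σ(r − r̄)² = (-0.22 − (-0.2800))² + (-0.6 − (-0.2800))² + … = 11.6286
σ = √[11.6286 / 4] = 1.7050%
VaR = −(r̄ − z·σ) = −(-0.2800 − 2.326 × 1.7050) = −(-4.2458) = 4.2458%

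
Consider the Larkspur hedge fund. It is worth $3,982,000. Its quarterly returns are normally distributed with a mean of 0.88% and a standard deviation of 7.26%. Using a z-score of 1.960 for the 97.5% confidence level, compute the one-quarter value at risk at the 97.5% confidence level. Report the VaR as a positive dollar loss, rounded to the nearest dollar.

$531,581

Return at the 97.5% tail: μ − z·σ = 0.88% − 1.960 × 7.26% = 0.88 − 14.2296 = -13.3496%
VaR = −(-13.3496%) × $3,982,000 = 13.3496% × $3,982,000 = $531,581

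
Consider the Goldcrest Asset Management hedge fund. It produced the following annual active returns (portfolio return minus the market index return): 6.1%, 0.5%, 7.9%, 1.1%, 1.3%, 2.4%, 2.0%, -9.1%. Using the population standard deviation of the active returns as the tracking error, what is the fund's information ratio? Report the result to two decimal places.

0.32

r̄ = (6.1 + 0.5 + 7.9 + 1.1 + 1.3 + 2.4 + 2 − 9.1) / 8 = 12.20 / 8 = 1.5250%
Σ(r − r̄)² = 176.7350; population σ = √(176.7350/8) = 4.7002%
IR = r̄ / tracking error = 1.5250 / 4.7002 = 0.3245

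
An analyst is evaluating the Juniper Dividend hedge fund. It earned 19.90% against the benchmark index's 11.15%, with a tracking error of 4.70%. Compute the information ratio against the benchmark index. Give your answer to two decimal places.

1.86

IR = (Rp − Rb) / TE = (19.90% − 11.15%) / 4.70% = 8.75% / 4.70% = 1.8617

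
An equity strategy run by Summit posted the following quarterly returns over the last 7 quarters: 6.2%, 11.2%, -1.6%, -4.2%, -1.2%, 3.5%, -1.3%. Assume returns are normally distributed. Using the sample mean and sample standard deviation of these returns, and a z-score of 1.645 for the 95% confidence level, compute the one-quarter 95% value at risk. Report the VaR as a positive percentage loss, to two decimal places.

r̄ = (6.2 + 11.2 − 1.6 − 4.2 − 1.2 + 3.5 − 1.3) / 7 = 1.8000%
Sample std dev = √[176.7800 / 6] = 5.4280%
VaR = −(r̄ − z·σ) = −(1.8000 − 1.645 × 5.4280) = −(-7.1291) = 7.1291%

7.13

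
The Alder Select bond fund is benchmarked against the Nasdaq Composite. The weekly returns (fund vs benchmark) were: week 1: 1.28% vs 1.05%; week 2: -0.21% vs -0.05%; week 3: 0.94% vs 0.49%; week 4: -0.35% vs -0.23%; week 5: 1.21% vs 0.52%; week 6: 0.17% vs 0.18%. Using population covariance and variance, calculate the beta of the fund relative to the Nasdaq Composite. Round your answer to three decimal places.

r̄p = 0.5067%,  r̄m = 0.3267%
Cov = Σ(rp − r̄p)(rm − r̄m) / 6 = 0.2604
Var(rm) = Σ(rm − r̄m)² / 6 = 0.1768
β = Cov / Var = 0.2604 / 0.1768 = 1.4729

1.473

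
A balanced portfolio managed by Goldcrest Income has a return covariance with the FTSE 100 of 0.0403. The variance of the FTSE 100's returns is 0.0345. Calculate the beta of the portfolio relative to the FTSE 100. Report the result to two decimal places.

1.17

β = Cov(Rp, Rm) / Var(Rm) = 0.0403 / 0.0345 = 1.1681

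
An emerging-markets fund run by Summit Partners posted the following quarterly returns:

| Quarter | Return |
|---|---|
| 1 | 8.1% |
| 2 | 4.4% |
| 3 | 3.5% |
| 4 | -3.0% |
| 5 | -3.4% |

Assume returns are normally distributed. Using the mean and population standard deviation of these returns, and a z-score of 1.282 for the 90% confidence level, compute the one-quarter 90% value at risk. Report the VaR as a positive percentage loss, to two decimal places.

3.79

r̄ = (8.1 + 4.4 + 3.5 − 3 − 3.4) / 5 = 1.9200%
Σ(r − r̄)² = (8.1 − 1.9200)² + (4.4 − 1.9200)² + (3.5 − 1.9200)² + … = 99.3480
σ = √[99.3480 / 5] = 4.4575%
VaR = −(r̄ − z·σ) = −(1.9200 − 1.282 × 4.4575) = −(-3.7945) = 3.7945%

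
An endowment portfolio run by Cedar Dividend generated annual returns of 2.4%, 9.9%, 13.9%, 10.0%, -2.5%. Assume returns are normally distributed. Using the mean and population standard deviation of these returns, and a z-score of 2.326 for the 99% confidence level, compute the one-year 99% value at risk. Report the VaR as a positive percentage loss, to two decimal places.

μ = (2.4 + 9.9 + 13.9 + 10 − 2.5) / 5 = 33.70 / 5 = 6.7400%
Population std dev = √[176.0920 / 5] = 5.9345%
VaR = −(μ − z·σ) = −(6.7400 − 2.326 × 5.9345) = −(-7.0636) = 7.0636%

7.06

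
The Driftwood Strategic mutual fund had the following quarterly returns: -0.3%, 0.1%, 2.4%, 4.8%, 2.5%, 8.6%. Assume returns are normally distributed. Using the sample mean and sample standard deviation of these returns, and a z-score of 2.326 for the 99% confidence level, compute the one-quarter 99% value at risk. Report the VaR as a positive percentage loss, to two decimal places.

4.66

Mean return r̄ = 18.10 / 6 = 3.0167%
Σ(r − r̄)² = 54.5083; sample σ = √(54.5083/5) = 3.3018%
VaR = −(r̄ − z·σ) = −(3.0167 − 2.326 × 3.3018) = −(-4.6633) = 4.6633%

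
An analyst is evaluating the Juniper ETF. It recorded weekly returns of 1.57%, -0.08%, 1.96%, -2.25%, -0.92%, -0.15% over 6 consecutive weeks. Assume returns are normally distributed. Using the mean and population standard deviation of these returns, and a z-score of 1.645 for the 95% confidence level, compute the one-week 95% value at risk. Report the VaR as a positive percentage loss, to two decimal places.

2.33

r̄ = (1.57 − 0.08 + 1.96 − 2.25 − 0.92 − 0.15) / 6 = 0.130 / 6 = 0.0217%
Population std dev = √[12.2415 / 6] = 1.4284%
VaR = −(r̄ − z·σ) = −(0.0217 − 1.645 × 1.4284) = −(-2.3280) = 2.3280%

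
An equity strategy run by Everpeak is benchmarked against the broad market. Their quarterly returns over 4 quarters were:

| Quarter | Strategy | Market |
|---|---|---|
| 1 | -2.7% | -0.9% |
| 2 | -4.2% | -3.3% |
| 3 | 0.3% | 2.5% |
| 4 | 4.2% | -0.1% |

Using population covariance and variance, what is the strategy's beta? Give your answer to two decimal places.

0.91

r̄p = -0.6000%,  r̄m = -0.4500%
Cov = Σ(rp − r̄p)(rm − r̄m) / 4 = 3.8850
Var(rm) = Σ(rm − r̄m)² / 4 = 4.2875
β = Cov / Var = 3.8850 / 4.2875 = 0.9061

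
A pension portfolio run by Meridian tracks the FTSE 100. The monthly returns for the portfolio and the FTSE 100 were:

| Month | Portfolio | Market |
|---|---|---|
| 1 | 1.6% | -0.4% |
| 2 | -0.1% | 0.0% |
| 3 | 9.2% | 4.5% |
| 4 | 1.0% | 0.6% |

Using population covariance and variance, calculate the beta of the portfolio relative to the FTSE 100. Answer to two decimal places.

r̄p = 2.9250%,  r̄m = 1.1750%
Cov = Σ(rp − r̄p)(rm − r̄m) / 4 = 6.9031
Var(rm) = Σ(rm − r̄m)² / 4 = 3.8119
β = Cov / Var = 6.9031 / 3.8119 = 1.8109

1.81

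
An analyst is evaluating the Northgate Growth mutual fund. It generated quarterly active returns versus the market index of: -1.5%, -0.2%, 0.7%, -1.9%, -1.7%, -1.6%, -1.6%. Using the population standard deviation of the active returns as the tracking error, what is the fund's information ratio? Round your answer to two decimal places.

r̄ = (-1.5 − 0.2 + 0.7 − 1.9 − 1.7 − 1.6 − 1.6) / 7 = -1.1143%
Σ(r − r̄)² = (-1.5 − (-1.1143))² + (-0.2 − (-1.1143))² + (0.7 − (-1.1143))² + … = 5.7086
population σ = √(5.7086 / 7) = √0.8155 = 0.9031%
IR = r̄ / tracking error = -1.1143 / 0.9031 = -1.2339

-1.23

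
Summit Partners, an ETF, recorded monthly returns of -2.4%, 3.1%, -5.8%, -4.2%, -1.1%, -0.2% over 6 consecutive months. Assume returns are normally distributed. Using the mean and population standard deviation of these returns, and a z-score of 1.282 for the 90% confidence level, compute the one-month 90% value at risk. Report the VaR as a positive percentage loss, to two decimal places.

μ = (-2.4 + 3.1 − 5.8 − 4.2 − 1.1 − 0.2) / 6 = -1.7667%
Σ(r − μ)² = 49.1733; population σ = √(49.1733/6) = 2.8628%
VaR = −(μ − z·σ) = −(-1.7667 − 1.282 × 2.8628) = −(-5.4368) = 5.4368%

5.44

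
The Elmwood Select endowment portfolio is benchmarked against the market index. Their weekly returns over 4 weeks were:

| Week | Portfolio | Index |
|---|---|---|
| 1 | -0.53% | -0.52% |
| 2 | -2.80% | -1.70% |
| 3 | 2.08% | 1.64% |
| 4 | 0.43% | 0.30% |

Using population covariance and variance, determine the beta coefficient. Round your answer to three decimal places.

1.439

r̄p = -0.2050%,  r̄m = -0.0700%
Cov = Σ(rp − r̄p)(rm − r̄m) / 4 = 2.1296
Var(rm) = Σ(rm − r̄m)² / 4 = 1.4801
β = Cov / Var = 2.1296 / 1.4801 = 1.4388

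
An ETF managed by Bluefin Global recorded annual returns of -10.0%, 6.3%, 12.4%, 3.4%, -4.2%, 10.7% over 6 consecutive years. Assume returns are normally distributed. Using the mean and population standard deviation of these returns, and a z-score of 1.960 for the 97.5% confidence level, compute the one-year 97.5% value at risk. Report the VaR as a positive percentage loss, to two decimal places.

Mean return μ = 18.60 / 6 = 3.1000%
Population std dev = √[379.4800 / 6] = 7.9528%
VaR = −(μ − z·σ) = −(3.1000 − 1.960 × 7.9528) = −(-12.4875) = 12.4875%

12.49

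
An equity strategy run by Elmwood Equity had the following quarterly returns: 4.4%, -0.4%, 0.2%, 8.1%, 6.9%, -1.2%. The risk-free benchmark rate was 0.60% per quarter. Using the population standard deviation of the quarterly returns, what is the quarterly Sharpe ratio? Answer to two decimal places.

0.66

Mean return r̄ = 18.00 / 6 = 3.0000%
Σ(r − r̄)² = (4.4 − 3.0000)² + (-0.4 − 3.0000)² + … = 80.2200
σ = √[80.2200 / 6] = 3.6565%
Sharpe = (r̄ − rf) / σ = (3.0000 − 0.6) / 3.6565 = 2.4000 / 3.6565 = 0.6564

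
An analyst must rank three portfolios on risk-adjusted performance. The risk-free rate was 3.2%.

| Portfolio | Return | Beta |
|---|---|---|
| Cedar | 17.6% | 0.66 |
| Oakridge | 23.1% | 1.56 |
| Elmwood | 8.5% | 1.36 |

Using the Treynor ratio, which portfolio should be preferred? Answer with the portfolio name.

Cedar: Treynor = (17.6% − 3.2%) / 0.66 = 21.818
Oakridge: Treynor = (23.1% − 3.2%) / 1.56 = 12.756
Elmwood: Treynor = (8.5% − 3.2%) / 1.36 = 3.897
Highest: Cedar (21.818).

Cedar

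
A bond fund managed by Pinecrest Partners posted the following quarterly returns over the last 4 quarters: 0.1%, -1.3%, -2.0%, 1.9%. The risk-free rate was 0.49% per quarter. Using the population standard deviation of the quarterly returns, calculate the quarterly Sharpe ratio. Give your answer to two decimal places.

-0.55

Mean return r̄ = -1.30 / 4 = -0.3250%
Σ(r − r̄)² = (0.1 − (-0.3250))² + (-1.3 − (-0.3250))² + … = 8.8875
σ = √[8.8875 / 4] = 1.4906%
Sharpe = (r̄ − rf) / σ = (-0.3250 − 0.49) / 1.4906 = -0.8150 / 1.4906 = -0.5468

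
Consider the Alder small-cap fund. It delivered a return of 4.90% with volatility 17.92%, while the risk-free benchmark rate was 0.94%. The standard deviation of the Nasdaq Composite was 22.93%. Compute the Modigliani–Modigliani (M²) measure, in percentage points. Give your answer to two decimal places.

6.01

Sharpe = (Rp − Rf) / σp = (4.90% − 0.94%) / 17.92% = 0.2210
M² = Rf + Sharpe × σm = 0.94% + 0.2210 × 22.93% = 6.0075%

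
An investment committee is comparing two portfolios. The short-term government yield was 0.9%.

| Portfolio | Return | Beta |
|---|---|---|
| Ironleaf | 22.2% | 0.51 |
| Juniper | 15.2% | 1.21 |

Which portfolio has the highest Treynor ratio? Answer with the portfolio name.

Ironleaf

Ironleaf: Treynor = (22.2% − 0.9%) / 0.51 = 41.765
Juniper: Treynor = (15.2% − 0.9%) / 1.21 = 11.818
Highest: Ironleaf (41.765).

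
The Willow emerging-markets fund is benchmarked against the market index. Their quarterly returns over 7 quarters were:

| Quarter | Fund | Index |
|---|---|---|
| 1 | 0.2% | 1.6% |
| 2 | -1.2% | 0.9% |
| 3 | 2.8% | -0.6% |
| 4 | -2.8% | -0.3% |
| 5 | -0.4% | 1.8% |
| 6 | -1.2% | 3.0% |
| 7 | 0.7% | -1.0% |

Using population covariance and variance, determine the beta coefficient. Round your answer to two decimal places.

r̄p = -0.2714%,  r̄m = 0.7714%
Cov = Σ(rp − r̄p)(rm − r̄m) / 7 = -0.7363
Var(rm) = Σ(rm − r̄m)² / 7 = 1.8420
β = Cov / Var = -0.7363 / 1.8420 = -0.3997

-0.40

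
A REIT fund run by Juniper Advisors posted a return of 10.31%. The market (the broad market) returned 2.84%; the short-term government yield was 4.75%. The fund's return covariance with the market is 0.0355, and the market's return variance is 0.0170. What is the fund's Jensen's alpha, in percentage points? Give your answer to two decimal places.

β = Cov / Var = 0.0355 / 0.0170 = 2.0882
E[R] = Rf + β(Rm − Rf) = 4.75% + 2.0882 × (2.84% − 4.75%) = 0.7615%
α = Rp − E[R] = 10.31% − 0.7615% = 9.5485

9.55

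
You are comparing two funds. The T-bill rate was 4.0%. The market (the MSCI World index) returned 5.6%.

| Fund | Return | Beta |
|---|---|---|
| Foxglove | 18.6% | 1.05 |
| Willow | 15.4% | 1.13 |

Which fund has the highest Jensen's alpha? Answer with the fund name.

Foxglove: α = 18.6% − [4.0% + 1.05 × (5.6% − 4.0%)] = 12.920
Willow: α = 15.4% − [4.0% + 1.13 × (5.6% − 4.0%)] = 9.592
Highest: Foxglove (12.920).

Foxglove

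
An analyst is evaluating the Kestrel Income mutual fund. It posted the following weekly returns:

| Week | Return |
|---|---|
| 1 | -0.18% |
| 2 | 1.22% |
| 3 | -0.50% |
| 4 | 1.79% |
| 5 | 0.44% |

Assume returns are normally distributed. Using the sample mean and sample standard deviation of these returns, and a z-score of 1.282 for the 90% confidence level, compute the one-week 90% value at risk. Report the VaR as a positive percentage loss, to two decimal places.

0.67

μ = (-0.18 + 1.22 − 0.5 + 1.79 + 0.44) / 5 = 0.5540%
Σ(r − μ)² = (-0.18 − 0.5540)² + (1.22 − 0.5540)² + … = 3.6339
sample σ = √(3.6339 / 4) = √0.9085 = 0.9532%
VaR = −(μ − z·σ) = −(0.5540 − 1.282 × 0.9532) = −(-0.6680) = 0.6680%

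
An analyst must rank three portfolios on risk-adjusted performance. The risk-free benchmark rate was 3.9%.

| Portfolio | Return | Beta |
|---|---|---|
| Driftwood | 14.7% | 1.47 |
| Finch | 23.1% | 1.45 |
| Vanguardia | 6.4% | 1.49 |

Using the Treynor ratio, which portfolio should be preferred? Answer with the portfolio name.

Driftwood: Treynor = (14.7% − 3.9%) / 1.47 = 7.347
Finch: Treynor = (23.1% − 3.9%) / 1.45 = 13.241
Vanguardia: Treynor = (6.4% − 3.9%) / 1.49 = 1.678
Highest: Finch (13.241).

Finch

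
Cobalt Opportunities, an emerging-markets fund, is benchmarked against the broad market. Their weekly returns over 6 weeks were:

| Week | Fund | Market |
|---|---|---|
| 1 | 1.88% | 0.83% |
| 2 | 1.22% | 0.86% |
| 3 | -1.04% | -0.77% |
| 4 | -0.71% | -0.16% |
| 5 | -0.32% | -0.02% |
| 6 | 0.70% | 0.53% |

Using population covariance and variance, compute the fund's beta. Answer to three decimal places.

1.717

r̄p = 0.2883%,  r̄m = 0.2117%
Cov = Σ(rp − r̄p)(rm − r̄m) / 6 = 0.5892
Var(rm) = Σ(rm − r̄m)² / 6 = 0.3432
β = Cov / Var = 0.5892 / 0.3432 = 1.7168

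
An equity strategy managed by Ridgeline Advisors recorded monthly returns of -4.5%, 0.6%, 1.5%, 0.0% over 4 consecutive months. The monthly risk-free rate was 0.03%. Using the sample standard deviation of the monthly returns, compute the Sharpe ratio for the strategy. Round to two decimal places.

Mean return r̄ = -2.40 / 4 = -0.6000%
Σ(r − r̄)² = (-4.5 − (-0.6000))² + (0.6 − (-0.6000))² + (1.5 − (-0.6000))² + … = 21.4200
sample σ = √(21.4200 / 3) = √7.1400 = 2.6721%
Sharpe = (r̄ − rf) / σ = (-0.6000 − 0.03) / 2.6721 = -0.6300 / 2.6721 = -0.2358

-0.24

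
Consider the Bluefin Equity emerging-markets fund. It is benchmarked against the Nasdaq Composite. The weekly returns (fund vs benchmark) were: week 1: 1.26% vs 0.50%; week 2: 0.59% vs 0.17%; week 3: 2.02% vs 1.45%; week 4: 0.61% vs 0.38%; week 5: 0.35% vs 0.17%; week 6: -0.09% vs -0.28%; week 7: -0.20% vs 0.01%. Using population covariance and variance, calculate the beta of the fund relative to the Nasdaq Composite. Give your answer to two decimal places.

r̄p = 0.6486%,  r̄m = 0.3429%
Cov = Σ(rp − r̄p)(rm − r̄m) / 7 = 0.3453
Var(rm) = Σ(rm − r̄m)² / 7 = 0.2586
β = Cov / Var = 0.3453 / 0.2586 = 1.3353

1.34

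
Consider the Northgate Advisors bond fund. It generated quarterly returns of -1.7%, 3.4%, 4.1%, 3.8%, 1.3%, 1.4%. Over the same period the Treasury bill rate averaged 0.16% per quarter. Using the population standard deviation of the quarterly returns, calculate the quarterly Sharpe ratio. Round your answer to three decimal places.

0.942

r̄ = (-1.7 + 3.4 + 4.1 + 3.8 + 1.3 + 1.4) / 6 = 2.0500%
Population std dev = √[24.1350 / 6] = 2.0056%
Sharpe = (r̄ − rf) / σ = (2.0500 − 0.16) / 2.0056 = 1.8900 / 2.0056 = 0.9424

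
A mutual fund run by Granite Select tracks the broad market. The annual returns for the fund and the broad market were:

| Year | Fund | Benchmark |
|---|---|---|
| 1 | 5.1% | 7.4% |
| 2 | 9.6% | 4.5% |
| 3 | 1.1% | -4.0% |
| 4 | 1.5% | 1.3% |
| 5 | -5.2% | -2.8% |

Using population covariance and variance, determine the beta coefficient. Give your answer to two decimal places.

r̄p = 2.4200%,  r̄m = 1.2800%
Cov = Σ(rp − r̄p)(rm − r̄m) / 5 = 15.5124
Var(rm) = Σ(rm − r̄m)² / 5 = 18.4696
β = Cov / Var = 15.5124 / 18.4696 = 0.8399

0.84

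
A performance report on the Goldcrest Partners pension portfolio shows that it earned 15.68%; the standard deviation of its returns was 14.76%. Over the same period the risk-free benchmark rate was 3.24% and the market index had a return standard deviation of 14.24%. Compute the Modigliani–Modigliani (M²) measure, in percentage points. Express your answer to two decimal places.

15.24

Sharpe = (Rp − Rf) / σp = (15.68% − 3.24%) / 14.76% = 0.8428
M² = Rf + Sharpe × σm = 3.24% + 0.8428 × 14.24% = 15.2415%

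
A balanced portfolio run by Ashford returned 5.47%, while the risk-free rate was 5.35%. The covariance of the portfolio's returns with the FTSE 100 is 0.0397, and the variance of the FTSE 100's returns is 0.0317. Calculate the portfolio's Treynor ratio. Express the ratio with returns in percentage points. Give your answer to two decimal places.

β = Cov / Var = 0.0397 / 0.0317 = 1.2524
Treynor = (Rp − Rf) / β = (5.47% − 5.35%) / 1.2524 = 0.12 / 1.2524 = 0.0958

0.10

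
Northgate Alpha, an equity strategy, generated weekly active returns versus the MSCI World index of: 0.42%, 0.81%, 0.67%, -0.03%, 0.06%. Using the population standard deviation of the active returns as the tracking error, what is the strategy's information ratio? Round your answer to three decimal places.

μ = (0.42 + 0.81 + 0.67 − 0.03 + 0.06) / 5 = 0.3860%
Population σ = √[Σ(r − μ)² / 5] = √[0.5409 / 5] = √0.1082 = 0.3289%
IR = μ / tracking error = 0.3860 / 0.3289 = 1.1736

1.174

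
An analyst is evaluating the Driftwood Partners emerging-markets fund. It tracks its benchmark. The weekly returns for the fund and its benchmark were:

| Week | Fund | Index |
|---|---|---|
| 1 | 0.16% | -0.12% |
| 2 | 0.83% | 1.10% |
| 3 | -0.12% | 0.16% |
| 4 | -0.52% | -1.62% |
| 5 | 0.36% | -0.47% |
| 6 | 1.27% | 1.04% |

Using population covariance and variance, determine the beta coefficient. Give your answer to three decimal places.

r̄p = 0.3300%,  r̄m = 0.0150%
Cov = Σ(rp − r̄p)(rm − r̄m) / 6 = 0.4732
Var(rm) = Σ(rm − r̄m)² / 6 = 0.8626
β = Cov / Var = 0.4732 / 0.8626 = 0.5486

0.549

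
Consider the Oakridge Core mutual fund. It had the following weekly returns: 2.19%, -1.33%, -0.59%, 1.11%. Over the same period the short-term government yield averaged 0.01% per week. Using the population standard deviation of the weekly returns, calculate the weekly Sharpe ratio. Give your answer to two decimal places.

Mean return μ = 1.380 / 4 = 0.3450%
Σ(r − μ)² = 7.6691; population σ = √(7.6691/4) = 1.3847%
Sharpe = (μ − rf) / σ = (0.3450 − 0.01) / 1.3847 = 0.3350 / 1.3847 = 0.2419

0.24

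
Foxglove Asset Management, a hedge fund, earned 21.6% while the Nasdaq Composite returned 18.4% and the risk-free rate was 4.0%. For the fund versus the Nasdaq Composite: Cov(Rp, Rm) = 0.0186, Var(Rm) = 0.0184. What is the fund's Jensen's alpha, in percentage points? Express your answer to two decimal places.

3.04

β = Cov / Var = 0.0186 / 0.0184 = 1.0109
E[R] = Rf + β(Rm − Rf) = 4.0% + 1.0109 × (18.4% − 4.0%) = 18.5570%
α = Rp − E[R] = 21.6% − 18.5570% = 3.0430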